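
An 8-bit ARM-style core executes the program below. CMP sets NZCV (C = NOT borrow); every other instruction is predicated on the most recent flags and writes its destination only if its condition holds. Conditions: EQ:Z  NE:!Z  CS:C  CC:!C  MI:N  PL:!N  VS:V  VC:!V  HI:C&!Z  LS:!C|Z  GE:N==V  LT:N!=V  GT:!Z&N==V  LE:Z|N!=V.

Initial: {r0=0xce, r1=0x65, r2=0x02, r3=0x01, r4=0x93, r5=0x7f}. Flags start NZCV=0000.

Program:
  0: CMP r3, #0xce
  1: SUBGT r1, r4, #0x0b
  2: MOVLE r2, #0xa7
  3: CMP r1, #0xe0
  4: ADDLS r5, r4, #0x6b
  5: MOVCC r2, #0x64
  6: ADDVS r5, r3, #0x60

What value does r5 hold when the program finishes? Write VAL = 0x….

VAL = 0xfe

[0] flags=0000 → (cmp)
[1] flags=0000 GT?T → r1=0x88
[2] flags=0000 LE?F → skip
[3] flags=1000 → (cmp)
[4] flags=1000 LS?T → r5=0xfe
[5] flags=1000 CC?T → r2=0x64
[6] flags=1000 VS?F → skip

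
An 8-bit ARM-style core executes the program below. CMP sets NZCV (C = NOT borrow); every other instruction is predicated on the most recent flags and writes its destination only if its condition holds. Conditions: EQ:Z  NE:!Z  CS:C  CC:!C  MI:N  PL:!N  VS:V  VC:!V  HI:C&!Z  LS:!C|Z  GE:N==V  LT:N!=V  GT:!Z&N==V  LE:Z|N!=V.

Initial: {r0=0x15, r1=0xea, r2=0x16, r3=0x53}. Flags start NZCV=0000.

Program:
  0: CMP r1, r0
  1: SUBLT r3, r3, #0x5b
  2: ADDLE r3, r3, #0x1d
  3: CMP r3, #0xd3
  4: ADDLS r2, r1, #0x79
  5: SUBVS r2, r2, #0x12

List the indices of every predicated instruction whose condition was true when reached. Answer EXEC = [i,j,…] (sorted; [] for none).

EXEC = [1,2,4]

[0] flags=1010 → (cmp)
[1] flags=1010 LT?T → r3=0xf8
[2] flags=1010 LE?T → r3=0x15
[3] flags=0000 → (cmp)
[4] flags=0000 LS?T → r2=0x63
[5] flags=0000 VS?F → skip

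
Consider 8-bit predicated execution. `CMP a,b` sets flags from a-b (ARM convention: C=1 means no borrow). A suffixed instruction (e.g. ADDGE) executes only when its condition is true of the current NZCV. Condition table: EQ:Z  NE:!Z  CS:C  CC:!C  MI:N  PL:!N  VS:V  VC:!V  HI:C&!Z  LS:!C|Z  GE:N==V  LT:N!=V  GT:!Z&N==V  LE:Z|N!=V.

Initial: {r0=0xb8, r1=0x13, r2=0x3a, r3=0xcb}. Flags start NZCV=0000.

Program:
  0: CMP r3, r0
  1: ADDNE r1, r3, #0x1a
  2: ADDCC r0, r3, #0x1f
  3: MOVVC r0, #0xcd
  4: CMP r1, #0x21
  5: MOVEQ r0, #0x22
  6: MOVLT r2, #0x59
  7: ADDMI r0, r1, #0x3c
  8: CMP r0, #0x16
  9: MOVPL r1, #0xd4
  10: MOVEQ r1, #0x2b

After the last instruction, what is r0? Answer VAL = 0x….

[0] flags=0010 → (cmp)
[1] flags=0010 NE?T → r1=0xe5
[2] flags=0010 CC?F → skip
[3] flags=0010 VC?T → r0=0xcd
[4] flags=1010 → (cmp)
[5] flags=1010 EQ?F → skip
[6] flags=1010 LT?T → r2=0x59
[7] flags=1010 MI?T → r0=0x21
[8] flags=0010 → (cmp)
[9] flags=0010 PL?T → r1=0xd4
[10] flags=0010 EQ?F → skip

VAL = 0x21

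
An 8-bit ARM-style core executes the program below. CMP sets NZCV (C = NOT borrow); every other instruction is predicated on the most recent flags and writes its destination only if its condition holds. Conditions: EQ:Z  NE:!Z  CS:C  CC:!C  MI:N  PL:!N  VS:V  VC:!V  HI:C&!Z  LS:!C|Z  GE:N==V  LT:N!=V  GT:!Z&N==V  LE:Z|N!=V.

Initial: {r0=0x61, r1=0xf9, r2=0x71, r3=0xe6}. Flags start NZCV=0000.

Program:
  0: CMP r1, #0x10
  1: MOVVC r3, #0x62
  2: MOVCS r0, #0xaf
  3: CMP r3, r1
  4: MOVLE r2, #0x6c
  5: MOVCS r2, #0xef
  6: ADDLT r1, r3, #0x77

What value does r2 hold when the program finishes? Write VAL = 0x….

0: ✓ CMP  NZCV=1010
1: ✓ MOVVC  r3←0x62
2: ✓ MOVCS  r0←0xaf
3: ✓ CMP  NZCV=0000
4: · MOVLE
5: · MOVCS
6: · ADDLT

VAL = 0x71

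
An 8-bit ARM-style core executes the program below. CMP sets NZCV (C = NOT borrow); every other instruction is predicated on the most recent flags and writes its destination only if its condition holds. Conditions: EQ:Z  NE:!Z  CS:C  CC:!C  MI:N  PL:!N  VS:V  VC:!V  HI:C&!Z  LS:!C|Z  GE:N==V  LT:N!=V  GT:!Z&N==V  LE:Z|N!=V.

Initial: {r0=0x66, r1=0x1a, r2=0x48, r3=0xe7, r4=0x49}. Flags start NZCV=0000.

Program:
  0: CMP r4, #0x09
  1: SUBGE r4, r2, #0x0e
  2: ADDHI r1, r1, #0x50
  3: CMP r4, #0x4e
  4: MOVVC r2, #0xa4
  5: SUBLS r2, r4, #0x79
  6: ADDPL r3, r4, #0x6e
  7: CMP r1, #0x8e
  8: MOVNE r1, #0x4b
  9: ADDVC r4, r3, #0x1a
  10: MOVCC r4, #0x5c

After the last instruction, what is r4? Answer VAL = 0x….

VAL = 0x5c

0: ✓ CMP  NZCV=0010
1: ✓ SUBGE  r4←0x3a
2: ✓ ADDHI  r1←0x6a
3: ✓ CMP  NZCV=1000
4: ✓ MOVVC  r2←0xa4
5: ✓ SUBLS  r2←0xc1
6: · ADDPL
7: ✓ CMP  NZCV=1001
8: ✓ MOVNE  r1←0x4b
9: · ADDVC
10: ✓ MOVCC  r4←0x5c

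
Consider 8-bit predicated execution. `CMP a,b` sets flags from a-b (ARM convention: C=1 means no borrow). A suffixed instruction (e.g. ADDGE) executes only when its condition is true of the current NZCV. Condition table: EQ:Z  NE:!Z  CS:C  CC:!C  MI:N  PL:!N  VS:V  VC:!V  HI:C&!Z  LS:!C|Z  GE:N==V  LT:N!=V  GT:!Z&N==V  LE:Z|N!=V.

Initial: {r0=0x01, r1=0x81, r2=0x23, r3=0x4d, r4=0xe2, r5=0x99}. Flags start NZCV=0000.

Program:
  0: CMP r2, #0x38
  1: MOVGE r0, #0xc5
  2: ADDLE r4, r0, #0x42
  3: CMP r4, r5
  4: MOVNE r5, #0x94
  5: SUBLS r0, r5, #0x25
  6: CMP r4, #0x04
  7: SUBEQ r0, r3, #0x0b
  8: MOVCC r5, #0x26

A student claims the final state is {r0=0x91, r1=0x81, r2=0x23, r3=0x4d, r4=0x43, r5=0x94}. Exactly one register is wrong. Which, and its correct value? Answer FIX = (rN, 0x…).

FIX = (r0, 0x6f)

0: ✓ CMP  NZCV=1000
1: · MOVGE
2: ✓ ADDLE  r4←0x43
3: ✓ CMP  NZCV=1001
4: ✓ MOVNE  r5←0x94
5: ✓ SUBLS  r0←0x6f
6: ✓ CMP  NZCV=0010
7: · SUBEQ
8: · MOVCC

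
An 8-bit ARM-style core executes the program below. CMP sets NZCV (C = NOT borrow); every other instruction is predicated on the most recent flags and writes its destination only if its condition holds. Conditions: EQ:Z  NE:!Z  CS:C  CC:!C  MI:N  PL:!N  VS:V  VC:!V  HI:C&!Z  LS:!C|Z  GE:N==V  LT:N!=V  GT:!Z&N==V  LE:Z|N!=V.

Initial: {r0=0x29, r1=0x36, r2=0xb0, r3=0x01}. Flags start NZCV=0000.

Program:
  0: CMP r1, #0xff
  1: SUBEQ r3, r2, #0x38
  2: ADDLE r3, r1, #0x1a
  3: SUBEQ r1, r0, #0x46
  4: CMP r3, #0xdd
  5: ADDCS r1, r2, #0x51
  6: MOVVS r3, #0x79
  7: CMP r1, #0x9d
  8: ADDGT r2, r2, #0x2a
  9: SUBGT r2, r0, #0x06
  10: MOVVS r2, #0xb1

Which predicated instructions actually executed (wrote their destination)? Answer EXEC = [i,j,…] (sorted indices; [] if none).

0: ✓ CMP  NZCV=0000
1: · SUBEQ
2: · ADDLE
3: · SUBEQ
4: ✓ CMP  NZCV=0000
5: · ADDCS
6: · MOVVS
7: ✓ CMP  NZCV=1001
8: ✓ ADDGT  r2←0xda
9: ✓ SUBGT  r2←0x23
10: ✓ MOVVS  r2←0xb1

EXEC = [8,9,10]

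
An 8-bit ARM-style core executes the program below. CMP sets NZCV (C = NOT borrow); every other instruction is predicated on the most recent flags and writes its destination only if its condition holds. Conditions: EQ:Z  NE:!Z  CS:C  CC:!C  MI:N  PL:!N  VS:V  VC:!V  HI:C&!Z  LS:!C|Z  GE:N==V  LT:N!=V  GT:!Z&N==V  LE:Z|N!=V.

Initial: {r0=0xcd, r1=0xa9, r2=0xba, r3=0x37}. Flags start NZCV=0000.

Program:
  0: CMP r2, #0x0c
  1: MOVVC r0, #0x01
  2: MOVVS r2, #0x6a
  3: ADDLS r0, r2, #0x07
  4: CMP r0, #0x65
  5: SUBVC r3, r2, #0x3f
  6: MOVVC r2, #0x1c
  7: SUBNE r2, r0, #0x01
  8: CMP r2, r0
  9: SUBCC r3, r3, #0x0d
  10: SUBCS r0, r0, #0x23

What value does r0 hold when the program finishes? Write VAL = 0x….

0: ✓ CMP  NZCV=1010
1: ✓ MOVVC  r0←0x01
2: · MOVVS
3: · ADDLS
4: ✓ CMP  NZCV=1000
5: ✓ SUBVC  r3←0x7b
6: ✓ MOVVC  r2←0x1c
7: ✓ SUBNE  r2←0x00
8: ✓ CMP  NZCV=1000
9: ✓ SUBCC  r3←0x6e
10: · SUBCS

VAL = 0x01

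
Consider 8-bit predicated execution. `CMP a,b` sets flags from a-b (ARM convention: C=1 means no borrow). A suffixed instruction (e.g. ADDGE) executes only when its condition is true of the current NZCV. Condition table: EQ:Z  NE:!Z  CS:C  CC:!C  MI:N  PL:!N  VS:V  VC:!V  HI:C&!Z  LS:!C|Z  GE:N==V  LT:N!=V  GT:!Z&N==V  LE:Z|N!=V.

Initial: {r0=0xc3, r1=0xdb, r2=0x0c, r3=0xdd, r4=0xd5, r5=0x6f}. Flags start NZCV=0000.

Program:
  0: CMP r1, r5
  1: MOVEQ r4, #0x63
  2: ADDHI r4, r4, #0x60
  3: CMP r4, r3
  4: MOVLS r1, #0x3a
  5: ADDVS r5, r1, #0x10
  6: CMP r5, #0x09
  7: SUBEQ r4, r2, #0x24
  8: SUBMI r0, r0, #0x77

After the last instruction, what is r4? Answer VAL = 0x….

VAL = 0x35

[0] flags=0011 → (cmp)
[1] flags=0011 EQ?F → skip
[2] flags=0011 HI?T → r4=0x35
[3] flags=0000 → (cmp)
[4] flags=0000 LS?T → r1=0x3a
[5] flags=0000 VS?F → skip
[6] flags=0010 → (cmp)
[7] flags=0010 EQ?F → skip
[8] flags=0010 MI?F → skip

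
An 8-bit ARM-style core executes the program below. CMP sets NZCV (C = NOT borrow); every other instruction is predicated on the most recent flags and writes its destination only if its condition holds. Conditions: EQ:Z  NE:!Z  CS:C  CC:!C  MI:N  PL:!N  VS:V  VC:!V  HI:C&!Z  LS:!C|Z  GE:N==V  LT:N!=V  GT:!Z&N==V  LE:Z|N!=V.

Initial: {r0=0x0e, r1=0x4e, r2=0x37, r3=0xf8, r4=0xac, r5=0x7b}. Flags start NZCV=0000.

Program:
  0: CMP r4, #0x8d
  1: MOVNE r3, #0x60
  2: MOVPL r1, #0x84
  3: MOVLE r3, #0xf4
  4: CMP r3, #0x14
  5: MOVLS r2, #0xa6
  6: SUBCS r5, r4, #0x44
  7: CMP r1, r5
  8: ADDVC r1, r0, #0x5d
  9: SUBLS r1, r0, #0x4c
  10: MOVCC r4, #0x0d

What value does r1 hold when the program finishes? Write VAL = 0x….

0: ✓ CMP  NZCV=0010
1: ✓ MOVNE  r3←0x60
2: ✓ MOVPL  r1←0x84
3: · MOVLE
4: ✓ CMP  NZCV=0010
5: · MOVLS
6: ✓ SUBCS  r5←0x68
7: ✓ CMP  NZCV=0011
8: · ADDVC
9: · SUBLS
10: · MOVCC

VAL = 0x84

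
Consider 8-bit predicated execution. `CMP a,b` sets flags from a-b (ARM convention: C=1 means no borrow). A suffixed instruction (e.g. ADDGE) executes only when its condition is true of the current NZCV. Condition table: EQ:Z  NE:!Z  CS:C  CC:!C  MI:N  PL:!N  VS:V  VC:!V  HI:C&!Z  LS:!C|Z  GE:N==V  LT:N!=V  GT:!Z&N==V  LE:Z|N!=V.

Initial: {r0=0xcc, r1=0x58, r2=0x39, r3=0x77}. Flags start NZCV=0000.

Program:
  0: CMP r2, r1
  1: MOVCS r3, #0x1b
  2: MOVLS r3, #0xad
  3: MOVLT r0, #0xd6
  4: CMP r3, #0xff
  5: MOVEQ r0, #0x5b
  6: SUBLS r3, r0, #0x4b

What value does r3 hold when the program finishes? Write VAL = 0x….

VAL = 0x8b

0: ✓ CMP  NZCV=1000
1: · MOVCS
2: ✓ MOVLS  r3←0xad
3: ✓ MOVLT  r0←0xd6
4: ✓ CMP  NZCV=1000
5: · MOVEQ
6: ✓ SUBLS  r3←0x8b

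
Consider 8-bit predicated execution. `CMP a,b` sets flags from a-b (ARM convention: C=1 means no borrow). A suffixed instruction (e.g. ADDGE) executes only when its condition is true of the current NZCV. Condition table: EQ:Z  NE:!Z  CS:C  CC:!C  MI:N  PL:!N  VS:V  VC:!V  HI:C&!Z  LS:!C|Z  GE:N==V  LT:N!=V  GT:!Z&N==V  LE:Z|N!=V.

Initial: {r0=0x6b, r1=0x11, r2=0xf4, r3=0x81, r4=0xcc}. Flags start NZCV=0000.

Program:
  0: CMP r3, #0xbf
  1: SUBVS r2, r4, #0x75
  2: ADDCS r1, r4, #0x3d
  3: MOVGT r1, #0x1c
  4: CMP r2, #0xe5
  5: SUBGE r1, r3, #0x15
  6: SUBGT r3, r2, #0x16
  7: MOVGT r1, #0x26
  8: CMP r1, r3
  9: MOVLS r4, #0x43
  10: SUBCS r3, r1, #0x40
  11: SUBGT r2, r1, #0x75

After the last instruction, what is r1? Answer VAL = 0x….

0: ✓ CMP  NZCV=1000
1: · SUBVS
2: · ADDCS
3: · MOVGT
4: ✓ CMP  NZCV=0010
5: ✓ SUBGE  r1←0x6c
6: ✓ SUBGT  r3←0xde
7: ✓ MOVGT  r1←0x26
8: ✓ CMP  NZCV=0000
9: ✓ MOVLS  r4←0x43
10: · SUBCS
11: ✓ SUBGT  r2←0xb1

VAL = 0x26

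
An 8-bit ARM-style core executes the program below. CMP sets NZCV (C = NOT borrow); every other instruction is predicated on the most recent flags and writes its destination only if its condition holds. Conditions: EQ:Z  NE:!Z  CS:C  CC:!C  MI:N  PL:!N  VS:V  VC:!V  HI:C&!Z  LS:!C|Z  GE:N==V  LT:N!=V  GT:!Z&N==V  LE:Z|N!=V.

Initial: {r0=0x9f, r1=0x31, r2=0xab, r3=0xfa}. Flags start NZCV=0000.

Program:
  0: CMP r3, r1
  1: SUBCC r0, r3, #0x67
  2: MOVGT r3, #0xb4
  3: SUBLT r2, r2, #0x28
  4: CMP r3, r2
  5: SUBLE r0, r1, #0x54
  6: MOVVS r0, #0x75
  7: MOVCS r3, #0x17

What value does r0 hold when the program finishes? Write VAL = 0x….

0: ✓ CMP  NZCV=1010
1: · SUBCC
2: · MOVGT
3: ✓ SUBLT  r2←0x83
4: ✓ CMP  NZCV=0010
5: · SUBLE
6: · MOVVS
7: ✓ MOVCS  r3←0x17

VAL = 0x9f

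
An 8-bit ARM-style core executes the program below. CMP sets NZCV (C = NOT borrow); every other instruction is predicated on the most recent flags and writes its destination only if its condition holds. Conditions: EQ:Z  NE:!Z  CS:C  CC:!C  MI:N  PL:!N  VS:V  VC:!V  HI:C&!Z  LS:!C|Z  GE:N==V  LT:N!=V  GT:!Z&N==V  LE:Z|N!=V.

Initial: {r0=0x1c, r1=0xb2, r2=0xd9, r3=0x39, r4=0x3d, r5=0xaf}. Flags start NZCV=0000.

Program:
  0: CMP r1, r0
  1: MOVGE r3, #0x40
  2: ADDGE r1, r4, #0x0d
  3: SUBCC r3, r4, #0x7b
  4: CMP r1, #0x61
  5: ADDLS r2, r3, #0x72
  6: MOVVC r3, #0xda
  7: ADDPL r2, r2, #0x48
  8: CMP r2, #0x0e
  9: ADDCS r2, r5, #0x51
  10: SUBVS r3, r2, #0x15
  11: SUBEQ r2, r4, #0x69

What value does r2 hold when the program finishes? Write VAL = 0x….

[0] flags=1010 → (cmp)
[1] flags=1010 GE?F → skip
[2] flags=1010 GE?F → skip
[3] flags=1010 CC?F → skip
[4] flags=0011 → (cmp)
[5] flags=0011 LS?F → skip
[6] flags=0011 VC?F → skip
[7] flags=0011 PL?T → r2=0x21
[8] flags=0010 → (cmp)
[9] flags=0010 CS?T → r2=0x00
[10] flags=0010 VS?F → skip
[11] flags=0010 EQ?F → skip

VAL = 0x00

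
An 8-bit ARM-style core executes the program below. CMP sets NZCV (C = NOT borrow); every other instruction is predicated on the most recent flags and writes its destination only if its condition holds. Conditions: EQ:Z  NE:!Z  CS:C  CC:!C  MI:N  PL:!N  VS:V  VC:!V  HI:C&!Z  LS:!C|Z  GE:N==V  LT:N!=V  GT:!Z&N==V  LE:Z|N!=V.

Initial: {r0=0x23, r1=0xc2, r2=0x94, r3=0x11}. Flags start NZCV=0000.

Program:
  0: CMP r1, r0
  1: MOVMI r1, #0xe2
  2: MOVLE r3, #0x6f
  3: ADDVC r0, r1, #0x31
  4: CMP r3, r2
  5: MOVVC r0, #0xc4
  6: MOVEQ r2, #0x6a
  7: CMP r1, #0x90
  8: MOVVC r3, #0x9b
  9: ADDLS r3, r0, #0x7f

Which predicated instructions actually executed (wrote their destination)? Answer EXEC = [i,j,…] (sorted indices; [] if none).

EXEC = [1,2,3,8]

0: ✓ CMP  NZCV=1010
1: ✓ MOVMI  r1←0xe2
2: ✓ MOVLE  r3←0x6f
3: ✓ ADDVC  r0←0x13
4: ✓ CMP  NZCV=1001
5: · MOVVC
6: · MOVEQ
7: ✓ CMP  NZCV=0010
8: ✓ MOVVC  r3←0x9b
9: · ADDLS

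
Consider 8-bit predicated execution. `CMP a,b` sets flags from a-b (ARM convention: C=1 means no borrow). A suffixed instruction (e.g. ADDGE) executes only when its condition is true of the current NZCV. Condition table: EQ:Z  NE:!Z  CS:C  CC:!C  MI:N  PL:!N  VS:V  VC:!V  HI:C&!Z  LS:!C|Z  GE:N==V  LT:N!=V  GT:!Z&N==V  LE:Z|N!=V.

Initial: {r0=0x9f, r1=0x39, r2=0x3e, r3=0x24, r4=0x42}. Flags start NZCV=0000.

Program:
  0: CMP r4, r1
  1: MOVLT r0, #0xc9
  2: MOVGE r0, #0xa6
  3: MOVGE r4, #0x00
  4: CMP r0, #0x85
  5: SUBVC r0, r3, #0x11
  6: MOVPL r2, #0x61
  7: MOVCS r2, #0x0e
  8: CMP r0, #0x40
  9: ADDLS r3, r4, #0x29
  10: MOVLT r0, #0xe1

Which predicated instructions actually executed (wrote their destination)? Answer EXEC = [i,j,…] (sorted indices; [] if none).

[0] flags=0010 → (cmp)
[1] flags=0010 LT?F → skip
[2] flags=0010 GE?T → r0=0xa6
[3] flags=0010 GE?T → r4=0x00
[4] flags=0010 → (cmp)
[5] flags=0010 VC?T → r0=0x13
[6] flags=0010 PL?T → r2=0x61
[7] flags=0010 CS?T → r2=0x0e
[8] flags=1000 → (cmp)
[9] flags=1000 LS?T → r3=0x29
[10] flags=1000 LT?T → r0=0xe1

EXEC = [2,3,5,6,7,9,10]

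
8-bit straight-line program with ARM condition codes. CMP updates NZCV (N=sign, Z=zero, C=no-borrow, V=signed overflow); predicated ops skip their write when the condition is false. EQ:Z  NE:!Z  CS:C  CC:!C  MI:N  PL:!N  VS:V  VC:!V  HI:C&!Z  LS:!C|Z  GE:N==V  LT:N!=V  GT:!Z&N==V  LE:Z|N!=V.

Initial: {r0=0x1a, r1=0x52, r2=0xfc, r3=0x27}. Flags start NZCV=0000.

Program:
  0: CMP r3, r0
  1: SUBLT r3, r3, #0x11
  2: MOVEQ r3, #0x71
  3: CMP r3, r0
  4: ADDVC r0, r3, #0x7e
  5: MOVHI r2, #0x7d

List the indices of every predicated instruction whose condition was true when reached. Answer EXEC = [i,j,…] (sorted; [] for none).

EXEC = [4,5]

[0] flags=0010 → (cmp)
[1] flags=0010 LT?F → skip
[2] flags=0010 EQ?F → skip
[3] flags=0010 → (cmp)
[4] flags=0010 VC?T → r0=0xa5
[5] flags=0010 HI?T → r2=0x7d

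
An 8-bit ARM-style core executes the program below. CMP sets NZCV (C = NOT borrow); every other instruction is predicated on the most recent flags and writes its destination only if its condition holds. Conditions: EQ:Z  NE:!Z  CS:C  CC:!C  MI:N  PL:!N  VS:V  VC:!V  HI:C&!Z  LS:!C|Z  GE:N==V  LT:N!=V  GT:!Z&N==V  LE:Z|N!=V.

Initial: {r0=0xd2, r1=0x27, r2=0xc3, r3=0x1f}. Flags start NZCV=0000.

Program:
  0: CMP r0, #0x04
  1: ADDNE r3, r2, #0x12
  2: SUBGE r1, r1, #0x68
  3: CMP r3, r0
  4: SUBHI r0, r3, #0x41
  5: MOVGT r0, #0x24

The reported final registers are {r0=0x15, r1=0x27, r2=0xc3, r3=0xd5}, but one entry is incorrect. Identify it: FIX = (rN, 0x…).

0: ✓ CMP  NZCV=1010
1: ✓ ADDNE  r3←0xd5
2: · SUBGE
3: ✓ CMP  NZCV=0010
4: ✓ SUBHI  r0←0x94
5: ✓ MOVGT  r0←0x24

FIX = (r0, 0x24)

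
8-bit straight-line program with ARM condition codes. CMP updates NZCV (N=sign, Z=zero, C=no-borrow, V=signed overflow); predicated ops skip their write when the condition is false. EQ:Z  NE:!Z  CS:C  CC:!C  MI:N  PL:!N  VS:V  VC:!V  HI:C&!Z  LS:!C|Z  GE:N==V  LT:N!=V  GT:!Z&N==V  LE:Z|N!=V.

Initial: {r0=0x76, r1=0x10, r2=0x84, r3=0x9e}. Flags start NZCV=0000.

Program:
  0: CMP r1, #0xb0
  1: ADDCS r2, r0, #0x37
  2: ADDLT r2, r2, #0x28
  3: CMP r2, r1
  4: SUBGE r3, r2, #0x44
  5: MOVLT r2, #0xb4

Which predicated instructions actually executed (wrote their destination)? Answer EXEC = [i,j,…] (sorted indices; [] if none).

[0] flags=0000 → (cmp)
[1] flags=0000 CS?F → skip
[2] flags=0000 LT?F → skip
[3] flags=0011 → (cmp)
[4] flags=0011 GE?F → skip
[5] flags=0011 LT?T → r2=0xb4

EXEC = [5]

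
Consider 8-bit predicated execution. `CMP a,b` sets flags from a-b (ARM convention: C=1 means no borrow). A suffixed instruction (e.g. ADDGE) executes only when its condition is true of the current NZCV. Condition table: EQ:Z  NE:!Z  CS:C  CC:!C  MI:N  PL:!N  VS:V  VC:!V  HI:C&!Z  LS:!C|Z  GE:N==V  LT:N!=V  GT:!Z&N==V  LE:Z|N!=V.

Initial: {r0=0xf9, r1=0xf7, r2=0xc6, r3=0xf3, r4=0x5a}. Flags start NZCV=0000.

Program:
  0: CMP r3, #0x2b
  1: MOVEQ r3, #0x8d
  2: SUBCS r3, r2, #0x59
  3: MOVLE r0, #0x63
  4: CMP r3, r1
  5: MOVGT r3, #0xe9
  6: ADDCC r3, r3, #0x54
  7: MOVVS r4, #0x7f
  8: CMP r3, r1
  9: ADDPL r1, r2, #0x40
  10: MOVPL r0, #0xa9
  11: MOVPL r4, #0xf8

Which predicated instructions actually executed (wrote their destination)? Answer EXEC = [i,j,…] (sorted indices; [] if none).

EXEC = [2,3,5,6,9,10,11]

[0] flags=1010 → (cmp)
[1] flags=1010 EQ?F → skip
[2] flags=1010 CS?T → r3=0x6d
[3] flags=1010 LE?T → r0=0x63
[4] flags=0000 → (cmp)
[5] flags=0000 GT?T → r3=0xe9
[6] flags=0000 CC?T → r3=0x3d
[7] flags=0000 VS?F → skip
[8] flags=0000 → (cmp)
[9] flags=0000 PL?T → r1=0x06
[10] flags=0000 PL?T → r0=0xa9
[11] flags=0000 PL?T → r4=0xf8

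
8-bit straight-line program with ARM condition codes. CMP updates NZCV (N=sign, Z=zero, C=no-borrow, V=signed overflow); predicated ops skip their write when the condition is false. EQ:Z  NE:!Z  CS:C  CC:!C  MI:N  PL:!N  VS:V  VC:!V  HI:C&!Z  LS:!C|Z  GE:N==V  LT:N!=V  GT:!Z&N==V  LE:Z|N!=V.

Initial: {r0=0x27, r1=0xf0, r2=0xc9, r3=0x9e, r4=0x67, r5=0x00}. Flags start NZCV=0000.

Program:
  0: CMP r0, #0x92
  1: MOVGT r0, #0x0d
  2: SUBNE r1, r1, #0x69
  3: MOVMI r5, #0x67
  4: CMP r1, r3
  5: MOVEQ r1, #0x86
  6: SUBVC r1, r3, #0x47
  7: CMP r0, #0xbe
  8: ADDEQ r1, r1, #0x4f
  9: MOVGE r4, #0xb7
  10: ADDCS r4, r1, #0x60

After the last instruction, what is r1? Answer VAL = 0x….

0: ✓ CMP  NZCV=1001
1: ✓ MOVGT  r0←0x0d
2: ✓ SUBNE  r1←0x87
3: ✓ MOVMI  r5←0x67
4: ✓ CMP  NZCV=1000
5: · MOVEQ
6: ✓ SUBVC  r1←0x57
7: ✓ CMP  NZCV=0000
8: · ADDEQ
9: ✓ MOVGE  r4←0xb7
10: · ADDCS

VAL = 0x57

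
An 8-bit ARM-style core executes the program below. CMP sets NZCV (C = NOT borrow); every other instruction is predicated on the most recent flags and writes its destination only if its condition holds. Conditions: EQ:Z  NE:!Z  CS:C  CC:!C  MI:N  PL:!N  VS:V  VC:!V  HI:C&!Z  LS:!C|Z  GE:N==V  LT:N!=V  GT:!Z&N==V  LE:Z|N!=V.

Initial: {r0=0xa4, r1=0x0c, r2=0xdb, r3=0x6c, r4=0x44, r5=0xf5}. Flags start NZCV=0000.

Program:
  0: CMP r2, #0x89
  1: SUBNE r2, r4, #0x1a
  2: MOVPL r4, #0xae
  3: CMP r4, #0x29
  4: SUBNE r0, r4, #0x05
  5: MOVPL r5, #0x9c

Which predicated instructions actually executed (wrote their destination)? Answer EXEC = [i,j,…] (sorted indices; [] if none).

EXEC = [1,2,4]

0: ✓ CMP  NZCV=0010
1: ✓ SUBNE  r2←0x2a
2: ✓ MOVPL  r4←0xae
3: ✓ CMP  NZCV=1010
4: ✓ SUBNE  r0←0xa9
5: · MOVPL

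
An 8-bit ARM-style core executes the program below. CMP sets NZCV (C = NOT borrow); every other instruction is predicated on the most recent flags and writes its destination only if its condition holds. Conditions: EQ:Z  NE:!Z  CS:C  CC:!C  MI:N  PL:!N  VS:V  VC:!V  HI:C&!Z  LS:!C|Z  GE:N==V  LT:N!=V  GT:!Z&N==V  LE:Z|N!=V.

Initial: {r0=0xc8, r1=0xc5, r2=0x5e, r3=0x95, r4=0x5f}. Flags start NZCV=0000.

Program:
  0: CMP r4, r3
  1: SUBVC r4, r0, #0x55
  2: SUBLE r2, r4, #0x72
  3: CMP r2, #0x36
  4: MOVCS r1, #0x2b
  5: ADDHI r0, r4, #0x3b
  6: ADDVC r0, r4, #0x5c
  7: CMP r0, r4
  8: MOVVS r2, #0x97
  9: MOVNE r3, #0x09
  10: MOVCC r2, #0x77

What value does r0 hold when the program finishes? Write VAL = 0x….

[0] flags=1001 → (cmp)
[1] flags=1001 VC?F → skip
[2] flags=1001 LE?F → skip
[3] flags=0010 → (cmp)
[4] flags=0010 CS?T → r1=0x2b
[5] flags=0010 HI?T → r0=0x9a
[6] flags=0010 VC?T → r0=0xbb
[7] flags=0011 → (cmp)
[8] flags=0011 VS?T → r2=0x97
[9] flags=0011 NE?T → r3=0x09
[10] flags=0011 CC?F → skip

VAL = 0xbb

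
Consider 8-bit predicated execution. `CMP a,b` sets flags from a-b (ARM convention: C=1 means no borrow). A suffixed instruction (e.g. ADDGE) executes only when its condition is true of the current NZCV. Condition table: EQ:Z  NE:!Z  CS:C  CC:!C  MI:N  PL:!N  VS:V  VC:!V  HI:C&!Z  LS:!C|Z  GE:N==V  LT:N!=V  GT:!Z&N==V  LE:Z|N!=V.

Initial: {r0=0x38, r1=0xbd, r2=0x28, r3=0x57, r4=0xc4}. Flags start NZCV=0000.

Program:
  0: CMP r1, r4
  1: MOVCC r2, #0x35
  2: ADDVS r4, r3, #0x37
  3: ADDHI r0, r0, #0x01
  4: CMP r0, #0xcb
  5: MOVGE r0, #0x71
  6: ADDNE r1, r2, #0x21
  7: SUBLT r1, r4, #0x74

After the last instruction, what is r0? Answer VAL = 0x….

[0] flags=1000 → (cmp)
[1] flags=1000 CC?T → r2=0x35
[2] flags=1000 VS?F → skip
[3] flags=1000 HI?F → skip
[4] flags=0000 → (cmp)
[5] flags=0000 GE?T → r0=0x71
[6] flags=0000 NE?T → r1=0x56
[7] flags=0000 LT?F → skip

VAL = 0x71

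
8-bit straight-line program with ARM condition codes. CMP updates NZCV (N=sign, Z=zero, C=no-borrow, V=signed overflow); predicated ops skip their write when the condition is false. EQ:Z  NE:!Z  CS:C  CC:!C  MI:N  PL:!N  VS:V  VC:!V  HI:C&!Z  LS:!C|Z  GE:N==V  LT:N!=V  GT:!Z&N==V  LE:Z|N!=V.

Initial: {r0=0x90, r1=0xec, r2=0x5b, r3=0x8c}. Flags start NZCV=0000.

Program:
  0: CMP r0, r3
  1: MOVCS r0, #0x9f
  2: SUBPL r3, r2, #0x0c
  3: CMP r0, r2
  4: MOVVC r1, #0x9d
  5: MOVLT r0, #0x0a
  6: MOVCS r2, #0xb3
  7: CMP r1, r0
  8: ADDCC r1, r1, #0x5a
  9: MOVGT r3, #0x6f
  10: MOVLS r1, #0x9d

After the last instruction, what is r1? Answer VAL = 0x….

0: ✓ CMP  NZCV=0010
1: ✓ MOVCS  r0←0x9f
2: ✓ SUBPL  r3←0x4f
3: ✓ CMP  NZCV=0011
4: · MOVVC
5: ✓ MOVLT  r0←0x0a
6: ✓ MOVCS  r2←0xb3
7: ✓ CMP  NZCV=1010
8: · ADDCC
9: · MOVGT
10: · MOVLS

VAL = 0xec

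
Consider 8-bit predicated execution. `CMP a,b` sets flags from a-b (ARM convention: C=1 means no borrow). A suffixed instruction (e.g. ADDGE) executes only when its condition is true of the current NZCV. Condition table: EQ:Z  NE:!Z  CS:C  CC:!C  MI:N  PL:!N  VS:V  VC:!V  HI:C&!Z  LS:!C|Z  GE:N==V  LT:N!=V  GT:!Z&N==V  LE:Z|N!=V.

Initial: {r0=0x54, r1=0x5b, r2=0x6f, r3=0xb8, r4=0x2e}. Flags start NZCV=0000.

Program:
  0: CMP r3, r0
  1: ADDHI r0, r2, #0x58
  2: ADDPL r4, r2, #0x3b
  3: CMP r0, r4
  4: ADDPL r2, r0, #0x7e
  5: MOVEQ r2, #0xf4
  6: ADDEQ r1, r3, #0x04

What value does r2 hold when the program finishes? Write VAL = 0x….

VAL = 0x45

0: ✓ CMP  NZCV=0011
1: ✓ ADDHI  r0←0xc7
2: ✓ ADDPL  r4←0xaa
3: ✓ CMP  NZCV=0010
4: ✓ ADDPL  r2←0x45
5: · MOVEQ
6: · ADDEQ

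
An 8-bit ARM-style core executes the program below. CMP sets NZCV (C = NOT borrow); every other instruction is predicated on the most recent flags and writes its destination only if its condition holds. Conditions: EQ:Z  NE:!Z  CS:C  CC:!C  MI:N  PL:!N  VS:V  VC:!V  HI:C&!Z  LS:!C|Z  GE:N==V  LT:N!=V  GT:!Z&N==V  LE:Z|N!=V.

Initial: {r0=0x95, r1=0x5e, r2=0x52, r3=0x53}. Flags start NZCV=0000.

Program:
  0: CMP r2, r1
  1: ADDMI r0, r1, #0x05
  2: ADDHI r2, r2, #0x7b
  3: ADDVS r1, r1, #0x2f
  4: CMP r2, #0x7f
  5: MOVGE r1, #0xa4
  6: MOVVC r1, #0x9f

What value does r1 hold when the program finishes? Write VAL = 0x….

0: ✓ CMP  NZCV=1000
1: ✓ ADDMI  r0←0x63
2: · ADDHI
3: · ADDVS
4: ✓ CMP  NZCV=1000
5: · MOVGE
6: ✓ MOVVC  r1←0x9f

VAL = 0x9f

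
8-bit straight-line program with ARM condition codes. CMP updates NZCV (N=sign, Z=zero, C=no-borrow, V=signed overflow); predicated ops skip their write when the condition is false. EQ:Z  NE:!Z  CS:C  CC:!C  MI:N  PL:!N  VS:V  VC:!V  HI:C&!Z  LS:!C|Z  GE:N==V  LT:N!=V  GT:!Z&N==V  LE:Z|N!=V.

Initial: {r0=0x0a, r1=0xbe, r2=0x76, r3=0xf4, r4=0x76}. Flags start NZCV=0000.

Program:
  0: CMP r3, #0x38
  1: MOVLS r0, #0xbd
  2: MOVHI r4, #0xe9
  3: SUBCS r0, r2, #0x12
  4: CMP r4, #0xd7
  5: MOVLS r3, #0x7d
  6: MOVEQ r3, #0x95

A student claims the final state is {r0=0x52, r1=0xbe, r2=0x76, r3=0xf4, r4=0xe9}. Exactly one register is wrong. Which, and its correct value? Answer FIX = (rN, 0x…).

0: ✓ CMP  NZCV=1010
1: · MOVLS
2: ✓ MOVHI  r4←0xe9
3: ✓ SUBCS  r0←0x64
4: ✓ CMP  NZCV=0010
5: · MOVLS
6: · MOVEQ

FIX = (r0, 0x64)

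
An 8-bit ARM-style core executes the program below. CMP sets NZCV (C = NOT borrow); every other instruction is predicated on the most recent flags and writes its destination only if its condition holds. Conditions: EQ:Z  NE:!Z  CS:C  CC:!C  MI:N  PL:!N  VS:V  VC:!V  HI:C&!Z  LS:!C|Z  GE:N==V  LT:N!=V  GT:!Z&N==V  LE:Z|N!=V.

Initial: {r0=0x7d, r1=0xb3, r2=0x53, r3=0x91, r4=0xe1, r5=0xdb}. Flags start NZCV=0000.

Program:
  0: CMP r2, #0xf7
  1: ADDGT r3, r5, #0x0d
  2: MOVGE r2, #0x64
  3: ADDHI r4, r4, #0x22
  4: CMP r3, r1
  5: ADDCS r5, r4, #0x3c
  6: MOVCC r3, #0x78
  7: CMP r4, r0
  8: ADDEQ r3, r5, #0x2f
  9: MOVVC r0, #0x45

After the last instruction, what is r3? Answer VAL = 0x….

VAL = 0xe8

0: ✓ CMP  NZCV=0000
1: ✓ ADDGT  r3←0xe8
2: ✓ MOVGE  r2←0x64
3: · ADDHI
4: ✓ CMP  NZCV=0010
5: ✓ ADDCS  r5←0x1d
6: · MOVCC
7: ✓ CMP  NZCV=0011
8: · ADDEQ
9: · MOVVC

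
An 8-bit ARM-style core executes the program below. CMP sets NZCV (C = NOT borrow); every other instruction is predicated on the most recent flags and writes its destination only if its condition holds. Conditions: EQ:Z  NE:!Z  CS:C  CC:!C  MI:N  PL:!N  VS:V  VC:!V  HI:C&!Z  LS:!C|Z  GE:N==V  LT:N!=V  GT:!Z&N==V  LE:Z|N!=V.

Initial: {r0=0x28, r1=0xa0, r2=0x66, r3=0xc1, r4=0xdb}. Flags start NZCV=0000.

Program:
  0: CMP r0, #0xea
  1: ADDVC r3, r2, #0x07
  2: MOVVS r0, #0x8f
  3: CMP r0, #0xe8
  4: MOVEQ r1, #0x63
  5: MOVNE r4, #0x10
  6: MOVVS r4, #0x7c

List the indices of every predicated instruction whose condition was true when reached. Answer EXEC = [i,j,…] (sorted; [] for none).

EXEC = [1,5]

0: ✓ CMP  NZCV=0000
1: ✓ ADDVC  r3←0x6d
2: · MOVVS
3: ✓ CMP  NZCV=0000
4: · MOVEQ
5: ✓ MOVNE  r4←0x10
6: · MOVVS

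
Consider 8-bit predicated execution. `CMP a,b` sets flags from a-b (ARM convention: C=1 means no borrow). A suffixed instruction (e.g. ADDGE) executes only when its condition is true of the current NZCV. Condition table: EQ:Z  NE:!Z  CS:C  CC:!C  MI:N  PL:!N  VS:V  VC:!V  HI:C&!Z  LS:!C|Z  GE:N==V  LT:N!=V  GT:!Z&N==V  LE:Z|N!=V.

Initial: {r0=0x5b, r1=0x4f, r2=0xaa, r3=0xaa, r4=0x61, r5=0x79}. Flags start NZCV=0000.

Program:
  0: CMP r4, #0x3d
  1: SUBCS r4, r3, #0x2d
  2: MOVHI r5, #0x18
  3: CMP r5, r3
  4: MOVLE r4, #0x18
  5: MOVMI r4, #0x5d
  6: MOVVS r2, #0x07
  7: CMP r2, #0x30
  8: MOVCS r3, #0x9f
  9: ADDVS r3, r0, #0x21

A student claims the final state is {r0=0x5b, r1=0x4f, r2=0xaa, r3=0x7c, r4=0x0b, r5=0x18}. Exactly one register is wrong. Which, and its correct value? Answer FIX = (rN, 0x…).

[0] flags=0010 → (cmp)
[1] flags=0010 CS?T → r4=0x7d
[2] flags=0010 HI?T → r5=0x18
[3] flags=0000 → (cmp)
[4] flags=0000 LE?F → skip
[5] flags=0000 MI?F → skip
[6] flags=0000 VS?F → skip
[7] flags=0011 → (cmp)
[8] flags=0011 CS?T → r3=0x9f
[9] flags=0011 VS?T → r3=0x7c

FIX = (r4, 0x7d)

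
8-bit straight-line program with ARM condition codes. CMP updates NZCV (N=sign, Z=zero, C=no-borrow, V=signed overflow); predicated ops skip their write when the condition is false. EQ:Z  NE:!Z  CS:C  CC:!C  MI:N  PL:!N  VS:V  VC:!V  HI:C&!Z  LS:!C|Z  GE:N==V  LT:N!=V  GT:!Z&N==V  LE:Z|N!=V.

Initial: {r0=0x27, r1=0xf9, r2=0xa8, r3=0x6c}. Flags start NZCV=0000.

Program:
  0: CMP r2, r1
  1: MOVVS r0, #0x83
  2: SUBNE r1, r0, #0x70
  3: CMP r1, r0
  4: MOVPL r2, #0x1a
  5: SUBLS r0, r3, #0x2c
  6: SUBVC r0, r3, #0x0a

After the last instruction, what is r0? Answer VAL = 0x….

0: ✓ CMP  NZCV=1000
1: · MOVVS
2: ✓ SUBNE  r1←0xb7
3: ✓ CMP  NZCV=1010
4: · MOVPL
5: · SUBLS
6: ✓ SUBVC  r0←0x62

VAL = 0x62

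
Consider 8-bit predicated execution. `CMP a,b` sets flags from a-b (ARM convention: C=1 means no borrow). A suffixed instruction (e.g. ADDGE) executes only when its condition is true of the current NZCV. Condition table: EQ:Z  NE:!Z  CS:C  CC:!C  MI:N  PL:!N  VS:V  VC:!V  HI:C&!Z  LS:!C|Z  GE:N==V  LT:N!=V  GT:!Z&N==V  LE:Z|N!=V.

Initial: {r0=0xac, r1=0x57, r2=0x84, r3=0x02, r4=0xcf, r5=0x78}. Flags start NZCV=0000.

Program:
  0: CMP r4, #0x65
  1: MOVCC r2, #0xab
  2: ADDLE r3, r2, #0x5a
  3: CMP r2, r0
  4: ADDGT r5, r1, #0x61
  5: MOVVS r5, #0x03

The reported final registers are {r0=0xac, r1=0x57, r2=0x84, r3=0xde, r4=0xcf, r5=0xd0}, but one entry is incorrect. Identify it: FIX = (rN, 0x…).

0: ✓ CMP  NZCV=0011
1: · MOVCC
2: ✓ ADDLE  r3←0xde
3: ✓ CMP  NZCV=1000
4: · ADDGT
5: · MOVVS

FIX = (r5, 0x78)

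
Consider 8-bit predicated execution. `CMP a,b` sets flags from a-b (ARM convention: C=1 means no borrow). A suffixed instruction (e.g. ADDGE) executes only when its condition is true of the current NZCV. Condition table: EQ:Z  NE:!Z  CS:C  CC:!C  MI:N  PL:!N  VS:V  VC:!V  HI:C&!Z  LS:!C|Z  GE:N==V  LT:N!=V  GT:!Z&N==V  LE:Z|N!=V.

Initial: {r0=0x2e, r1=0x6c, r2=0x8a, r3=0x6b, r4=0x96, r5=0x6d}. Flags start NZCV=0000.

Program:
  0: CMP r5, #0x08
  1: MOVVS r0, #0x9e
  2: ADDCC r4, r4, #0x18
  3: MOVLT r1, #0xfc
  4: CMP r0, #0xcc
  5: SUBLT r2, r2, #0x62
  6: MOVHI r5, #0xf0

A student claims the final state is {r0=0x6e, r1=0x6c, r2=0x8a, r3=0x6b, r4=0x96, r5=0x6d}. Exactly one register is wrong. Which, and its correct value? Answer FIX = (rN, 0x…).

[0] flags=0010 → (cmp)
[1] flags=0010 VS?F → skip
[2] flags=0010 CC?F → skip
[3] flags=0010 LT?F → skip
[4] flags=0000 → (cmp)
[5] flags=0000 LT?F → skip
[6] flags=0000 HI?F → skip

FIX = (r0, 0x2e)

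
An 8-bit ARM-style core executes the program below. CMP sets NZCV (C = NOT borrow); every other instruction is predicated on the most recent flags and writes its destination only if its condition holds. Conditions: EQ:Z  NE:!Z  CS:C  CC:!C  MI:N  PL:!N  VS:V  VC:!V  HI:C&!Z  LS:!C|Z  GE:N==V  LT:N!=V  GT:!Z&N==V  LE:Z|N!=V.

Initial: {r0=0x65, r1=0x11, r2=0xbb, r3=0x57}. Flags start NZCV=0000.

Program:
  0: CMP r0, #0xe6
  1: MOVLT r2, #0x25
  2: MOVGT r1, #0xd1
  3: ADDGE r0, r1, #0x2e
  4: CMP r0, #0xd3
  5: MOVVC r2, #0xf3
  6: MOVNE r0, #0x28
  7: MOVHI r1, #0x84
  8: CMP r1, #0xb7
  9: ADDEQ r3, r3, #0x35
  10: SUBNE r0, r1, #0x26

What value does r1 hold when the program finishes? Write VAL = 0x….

VAL = 0x84

0: ✓ CMP  NZCV=0000
1: · MOVLT
2: ✓ MOVGT  r1←0xd1
3: ✓ ADDGE  r0←0xff
4: ✓ CMP  NZCV=0010
5: ✓ MOVVC  r2←0xf3
6: ✓ MOVNE  r0←0x28
7: ✓ MOVHI  r1←0x84
8: ✓ CMP  NZCV=1000
9: · ADDEQ
10: ✓ SUBNE  r0←0x5e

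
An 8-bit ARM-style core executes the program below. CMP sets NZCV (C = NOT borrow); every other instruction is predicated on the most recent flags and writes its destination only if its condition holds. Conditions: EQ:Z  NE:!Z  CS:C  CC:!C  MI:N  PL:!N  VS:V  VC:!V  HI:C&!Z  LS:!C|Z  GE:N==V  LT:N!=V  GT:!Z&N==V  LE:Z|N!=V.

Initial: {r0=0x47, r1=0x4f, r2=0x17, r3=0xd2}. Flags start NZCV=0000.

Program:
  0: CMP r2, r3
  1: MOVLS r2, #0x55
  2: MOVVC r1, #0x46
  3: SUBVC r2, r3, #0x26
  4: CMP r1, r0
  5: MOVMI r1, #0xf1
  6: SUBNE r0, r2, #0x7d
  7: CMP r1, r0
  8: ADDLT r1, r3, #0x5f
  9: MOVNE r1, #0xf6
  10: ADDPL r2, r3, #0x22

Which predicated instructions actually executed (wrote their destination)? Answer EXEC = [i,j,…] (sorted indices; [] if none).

EXEC = [1,2,3,5,6,8,9]

0: ✓ CMP  NZCV=0000
1: ✓ MOVLS  r2←0x55
2: ✓ MOVVC  r1←0x46
3: ✓ SUBVC  r2←0xac
4: ✓ CMP  NZCV=1000
5: ✓ MOVMI  r1←0xf1
6: ✓ SUBNE  r0←0x2f
7: ✓ CMP  NZCV=1010
8: ✓ ADDLT  r1←0x31
9: ✓ MOVNE  r1←0xf6
10: · ADDPL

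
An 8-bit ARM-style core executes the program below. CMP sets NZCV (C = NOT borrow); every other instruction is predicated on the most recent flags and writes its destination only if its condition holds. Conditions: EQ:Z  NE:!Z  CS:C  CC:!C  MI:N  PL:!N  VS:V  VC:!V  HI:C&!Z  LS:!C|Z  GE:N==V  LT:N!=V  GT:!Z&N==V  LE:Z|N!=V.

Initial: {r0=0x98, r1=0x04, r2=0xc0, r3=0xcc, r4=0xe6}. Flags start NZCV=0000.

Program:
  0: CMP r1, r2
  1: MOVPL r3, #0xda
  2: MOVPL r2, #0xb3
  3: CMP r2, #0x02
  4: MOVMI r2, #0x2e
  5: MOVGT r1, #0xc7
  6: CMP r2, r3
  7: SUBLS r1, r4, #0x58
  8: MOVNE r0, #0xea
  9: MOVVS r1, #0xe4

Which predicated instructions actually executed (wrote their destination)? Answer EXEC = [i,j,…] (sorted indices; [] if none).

EXEC = [1,2,4,7,8]

0: ✓ CMP  NZCV=0000
1: ✓ MOVPL  r3←0xda
2: ✓ MOVPL  r2←0xb3
3: ✓ CMP  NZCV=1010
4: ✓ MOVMI  r2←0x2e
5: · MOVGT
6: ✓ CMP  NZCV=0000
7: ✓ SUBLS  r1←0x8e
8: ✓ MOVNE  r0←0xea
9: · MOVVS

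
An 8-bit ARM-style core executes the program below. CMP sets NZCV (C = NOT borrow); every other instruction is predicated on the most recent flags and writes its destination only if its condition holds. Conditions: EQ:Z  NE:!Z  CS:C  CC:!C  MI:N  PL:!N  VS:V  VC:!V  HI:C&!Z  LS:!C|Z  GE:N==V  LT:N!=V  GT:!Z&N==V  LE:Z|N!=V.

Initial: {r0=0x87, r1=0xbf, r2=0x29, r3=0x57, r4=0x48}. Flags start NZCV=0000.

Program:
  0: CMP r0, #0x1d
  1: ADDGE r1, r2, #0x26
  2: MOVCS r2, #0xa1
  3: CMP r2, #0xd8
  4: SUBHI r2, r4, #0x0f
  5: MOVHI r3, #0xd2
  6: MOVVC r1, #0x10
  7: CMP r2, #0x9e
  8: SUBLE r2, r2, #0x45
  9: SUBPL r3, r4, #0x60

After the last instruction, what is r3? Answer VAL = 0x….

VAL = 0xe8

[0] flags=0011 → (cmp)
[1] flags=0011 GE?F → skip
[2] flags=0011 CS?T → r2=0xa1
[3] flags=1000 → (cmp)
[4] flags=1000 HI?F → skip
[5] flags=1000 HI?F → skip
[6] flags=1000 VC?T → r1=0x10
[7] flags=0010 → (cmp)
[8] flags=0010 LE?F → skip
[9] flags=0010 PL?T → r3=0xe8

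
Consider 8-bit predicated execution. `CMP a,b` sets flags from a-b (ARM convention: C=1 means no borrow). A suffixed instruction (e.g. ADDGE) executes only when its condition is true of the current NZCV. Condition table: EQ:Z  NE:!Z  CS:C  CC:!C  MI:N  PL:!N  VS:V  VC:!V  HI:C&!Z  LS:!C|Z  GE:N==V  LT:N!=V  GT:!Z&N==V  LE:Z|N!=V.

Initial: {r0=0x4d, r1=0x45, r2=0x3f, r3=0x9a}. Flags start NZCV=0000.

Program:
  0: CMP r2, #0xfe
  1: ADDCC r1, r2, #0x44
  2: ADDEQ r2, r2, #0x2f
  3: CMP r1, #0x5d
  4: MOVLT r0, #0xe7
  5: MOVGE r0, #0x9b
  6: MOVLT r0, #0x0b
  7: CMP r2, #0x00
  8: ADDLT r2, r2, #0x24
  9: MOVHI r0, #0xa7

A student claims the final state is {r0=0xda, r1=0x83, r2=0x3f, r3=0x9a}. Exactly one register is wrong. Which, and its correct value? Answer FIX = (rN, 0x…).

[0] flags=0000 → (cmp)
[1] flags=0000 CC?T → r1=0x83
[2] flags=0000 EQ?F → skip
[3] flags=0011 → (cmp)
[4] flags=0011 LT?T → r0=0xe7
[5] flags=0011 GE?F → skip
[6] flags=0011 LT?T → r0=0x0b
[7] flags=0010 → (cmp)
[8] flags=0010 LT?F → skip
[9] flags=0010 HI?T → r0=0xa7

FIX = (r0, 0xa7)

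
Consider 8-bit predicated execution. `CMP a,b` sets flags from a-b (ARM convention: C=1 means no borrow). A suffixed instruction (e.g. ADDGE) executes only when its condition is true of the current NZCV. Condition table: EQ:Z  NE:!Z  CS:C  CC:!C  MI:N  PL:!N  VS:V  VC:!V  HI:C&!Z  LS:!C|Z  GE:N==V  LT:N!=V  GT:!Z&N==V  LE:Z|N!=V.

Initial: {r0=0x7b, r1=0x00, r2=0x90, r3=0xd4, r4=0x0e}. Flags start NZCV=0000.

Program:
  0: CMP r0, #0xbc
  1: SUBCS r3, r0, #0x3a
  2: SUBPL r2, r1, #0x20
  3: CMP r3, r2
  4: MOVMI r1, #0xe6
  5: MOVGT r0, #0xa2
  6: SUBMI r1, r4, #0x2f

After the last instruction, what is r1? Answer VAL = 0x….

VAL = 0x00

0: ✓ CMP  NZCV=1001
1: · SUBCS
2: · SUBPL
3: ✓ CMP  NZCV=0010
4: · MOVMI
5: ✓ MOVGT  r0←0xa2
6: · SUBMI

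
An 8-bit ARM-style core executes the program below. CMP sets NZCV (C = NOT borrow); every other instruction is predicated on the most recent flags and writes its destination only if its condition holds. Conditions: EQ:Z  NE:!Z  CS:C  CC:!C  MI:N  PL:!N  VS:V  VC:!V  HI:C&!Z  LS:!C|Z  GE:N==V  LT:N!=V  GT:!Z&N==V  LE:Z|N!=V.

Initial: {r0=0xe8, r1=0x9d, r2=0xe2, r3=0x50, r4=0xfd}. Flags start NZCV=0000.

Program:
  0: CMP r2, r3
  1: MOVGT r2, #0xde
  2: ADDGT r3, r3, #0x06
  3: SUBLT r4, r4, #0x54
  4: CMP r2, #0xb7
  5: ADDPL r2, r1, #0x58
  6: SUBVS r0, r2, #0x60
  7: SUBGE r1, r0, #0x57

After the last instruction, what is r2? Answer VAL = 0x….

0: ✓ CMP  NZCV=1010
1: · MOVGT
2: · ADDGT
3: ✓ SUBLT  r4←0xa9
4: ✓ CMP  NZCV=0010
5: ✓ ADDPL  r2←0xf5
6: · SUBVS
7: ✓ SUBGE  r1←0x91

VAL = 0xf5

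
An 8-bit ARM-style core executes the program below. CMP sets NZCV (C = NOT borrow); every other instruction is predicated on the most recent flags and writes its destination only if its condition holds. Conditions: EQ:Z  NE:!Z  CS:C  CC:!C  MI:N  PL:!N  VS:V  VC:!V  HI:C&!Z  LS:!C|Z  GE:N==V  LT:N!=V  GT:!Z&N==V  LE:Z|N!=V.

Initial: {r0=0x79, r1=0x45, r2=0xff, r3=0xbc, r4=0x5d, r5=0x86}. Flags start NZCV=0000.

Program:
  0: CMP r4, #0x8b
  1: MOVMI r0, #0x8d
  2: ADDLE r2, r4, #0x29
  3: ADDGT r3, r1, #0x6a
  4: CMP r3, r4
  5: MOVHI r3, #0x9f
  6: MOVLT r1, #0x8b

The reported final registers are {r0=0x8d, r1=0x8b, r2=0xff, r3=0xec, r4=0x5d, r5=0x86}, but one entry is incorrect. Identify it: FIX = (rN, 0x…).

[0] flags=1001 → (cmp)
[1] flags=1001 MI?T → r0=0x8d
[2] flags=1001 LE?F → skip
[3] flags=1001 GT?T → r3=0xaf
[4] flags=0011 → (cmp)
[5] flags=0011 HI?T → r3=0x9f
[6] flags=0011 LT?T → r1=0x8b

FIX = (r3, 0x9f)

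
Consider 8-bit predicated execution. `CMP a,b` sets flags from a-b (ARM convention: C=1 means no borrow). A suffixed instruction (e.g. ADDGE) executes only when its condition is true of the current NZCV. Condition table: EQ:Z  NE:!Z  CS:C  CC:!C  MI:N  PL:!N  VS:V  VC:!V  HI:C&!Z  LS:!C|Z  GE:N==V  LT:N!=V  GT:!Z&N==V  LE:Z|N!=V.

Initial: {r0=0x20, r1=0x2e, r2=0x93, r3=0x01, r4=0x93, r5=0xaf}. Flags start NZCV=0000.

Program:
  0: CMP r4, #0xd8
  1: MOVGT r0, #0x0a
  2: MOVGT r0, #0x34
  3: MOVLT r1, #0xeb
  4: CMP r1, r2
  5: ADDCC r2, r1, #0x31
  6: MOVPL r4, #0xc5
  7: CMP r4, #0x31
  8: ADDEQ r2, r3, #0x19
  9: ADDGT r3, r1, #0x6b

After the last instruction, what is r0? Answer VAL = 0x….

VAL = 0x20

0: ✓ CMP  NZCV=1000
1: · MOVGT
2: · MOVGT
3: ✓ MOVLT  r1←0xeb
4: ✓ CMP  NZCV=0010
5: · ADDCC
6: ✓ MOVPL  r4←0xc5
7: ✓ CMP  NZCV=1010
8: · ADDEQ
9: · ADDGT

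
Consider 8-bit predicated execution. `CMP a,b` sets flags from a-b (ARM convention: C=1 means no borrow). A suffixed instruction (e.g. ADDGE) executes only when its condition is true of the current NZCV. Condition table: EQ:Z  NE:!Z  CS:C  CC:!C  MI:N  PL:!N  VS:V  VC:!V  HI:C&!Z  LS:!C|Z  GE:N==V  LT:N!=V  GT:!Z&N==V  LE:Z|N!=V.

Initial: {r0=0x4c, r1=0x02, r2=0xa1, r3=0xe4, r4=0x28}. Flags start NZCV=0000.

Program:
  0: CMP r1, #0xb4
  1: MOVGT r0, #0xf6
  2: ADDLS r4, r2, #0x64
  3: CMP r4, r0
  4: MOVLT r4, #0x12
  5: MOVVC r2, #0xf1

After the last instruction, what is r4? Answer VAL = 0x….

VAL = 0x05

[0] flags=0000 → (cmp)
[1] flags=0000 GT?T → r0=0xf6
[2] flags=0000 LS?T → r4=0x05
[3] flags=0000 → (cmp)
[4] flags=0000 LT?F → skip
[5] flags=0000 VC?T → r2=0xf1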